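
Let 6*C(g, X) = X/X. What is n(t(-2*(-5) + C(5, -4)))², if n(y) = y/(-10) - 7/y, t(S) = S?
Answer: 38950081/13395600 ≈ 2.9077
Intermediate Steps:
C(g, X) = ⅙ (C(g, X) = (X/X)/6 = (⅙)*1 = ⅙)
n(y) = -7/y - y/10 (n(y) = y*(-⅒) - 7/y = -y/10 - 7/y = -7/y - y/10)
n(t(-2*(-5) + C(5, -4)))² = (-7/(-2*(-5) + ⅙) - (-2*(-5) + ⅙)/10)² = (-7/(10 + ⅙) - (10 + ⅙)/10)² = (-7/61/6 - ⅒*61/6)² = (-7*6/61 - 61/60)² = (-42/61 - 61/60)² = (-6241/3660)² = 38950081/13395600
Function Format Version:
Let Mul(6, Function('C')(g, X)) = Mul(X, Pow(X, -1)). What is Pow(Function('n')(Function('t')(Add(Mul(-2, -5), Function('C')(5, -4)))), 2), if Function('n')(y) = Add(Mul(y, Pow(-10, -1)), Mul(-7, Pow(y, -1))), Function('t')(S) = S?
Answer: Rational(38950081, 13395600) ≈ 2.9077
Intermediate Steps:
Function('C')(g, X) = Rational(1, 6) (Function('C')(g, X) = Mul(Rational(1, 6), Mul(X, Pow(X, -1))) = Mul(Rational(1, 6), 1) = Rational(1, 6))
Function('n')(y) = Add(Mul(-7, Pow(y, -1)), Mul(Rational(-1, 10), y)) (Function('n')(y) = Add(Mul(y, Rational(-1, 10)), Mul(-7, Pow(y, -1))) = Add(Mul(Rational(-1, 10), y), Mul(-7, Pow(y, -1))) = Add(Mul(-7, Pow(y, -1)), Mul(Rational(-1, 10), y)))
Pow(Function('n')(Function('t')(Add(Mul(-2, -5), Function('C')(5, -4)))), 2) = Pow(Add(Mul(-7, Pow(Add(Mul(-2, -5), Rational(1, 6)), -1)), Mul(Rational(-1, 10), Add(Mul(-2, -5), Rational(1, 6)))), 2) = Pow(Add(Mul(-7, Pow(Add(10, Rational(1, 6)), -1)), Mul(Rational(-1, 10), Add(10, Rational(1, 6)))), 2) = Pow(Add(Mul(-7, Pow(Rational(61, 6), -1)), Mul(Rational(-1, 10), Rational(61, 6))), 2) = Pow(Add(Mul(-7, Rational(6, 61)), Rational(-61, 60)), 2) = Pow(Add(Rational(-42, 61), Rational(-61, 60)), 2) = Pow(Rational(-6241, 3660), 2) = Rational(38950081, 13395600)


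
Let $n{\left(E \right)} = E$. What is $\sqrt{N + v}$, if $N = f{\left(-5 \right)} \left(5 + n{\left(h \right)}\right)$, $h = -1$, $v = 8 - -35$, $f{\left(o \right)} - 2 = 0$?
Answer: $\sqrt{51} \approx 7.1414$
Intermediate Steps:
$f{\left(o \right)} = 2$ ($f{\left(o \right)} = 2 + 0 = 2$)
$v = 43$ ($v = 8 + 35 = 43$)
$N = 8$ ($N = 2 \left(5 - 1\right) = 2 \cdot 4 = 8$)
$\sqrt{N + v} = \sqrt{8 + 43} = \sqrt{51}$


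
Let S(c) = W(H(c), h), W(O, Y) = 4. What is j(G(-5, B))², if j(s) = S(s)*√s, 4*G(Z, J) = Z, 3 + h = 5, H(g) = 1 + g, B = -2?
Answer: -20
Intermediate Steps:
h = 2 (h = -3 + 5 = 2)
G(Z, J) = Z/4
S(c) = 4
j(s) = 4*√s
j(G(-5, B))² = (4*√((¼)*(-5)))² = (4*√(-5/4))² = (4*(I*√5/2))² = (2*I*√5)² = -20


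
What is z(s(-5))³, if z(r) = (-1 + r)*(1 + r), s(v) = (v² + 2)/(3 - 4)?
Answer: 385828352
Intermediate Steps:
s(v) = -2 - v² (s(v) = (2 + v²)/(-1) = (2 + v²)*(-1) = -2 - v²)
z(r) = (1 + r)*(-1 + r)
z(s(-5))³ = (-1 + (-2 - 1*(-5)²)²)³ = (-1 + (-2 - 1*25)²)³ = (-1 + (-2 - 25)²)³ = (-1 + (-27)²)³ = (-1 + 729)³ = 728³ = 385828352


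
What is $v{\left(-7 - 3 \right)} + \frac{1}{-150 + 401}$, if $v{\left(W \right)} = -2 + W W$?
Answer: $\frac{24599}{251} \approx 98.004$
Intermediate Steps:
$v{\left(W \right)} = -2 + W^{2}$
$v{\left(-7 - 3 \right)} + \frac{1}{-150 + 401} = \left(-2 + \left(-7 - 3\right)^{2}\right) + \frac{1}{-150 + 401} = \left(-2 + \left(-10\right)^{2}\right) + \frac{1}{251} = \left(-2 + 100\right) + \frac{1}{251} = 98 + \frac{1}{251} = \frac{24599}{251}$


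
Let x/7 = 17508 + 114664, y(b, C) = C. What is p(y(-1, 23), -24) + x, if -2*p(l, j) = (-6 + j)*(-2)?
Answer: 925174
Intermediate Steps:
p(l, j) = -6 + j (p(l, j) = -(-6 + j)*(-2)/2 = -(12 - 2*j)/2 = -6 + j)
x = 925204 (x = 7*(17508 + 114664) = 7*132172 = 925204)
p(y(-1, 23), -24) + x = (-6 - 24) + 925204 = -30 + 925204 = 925174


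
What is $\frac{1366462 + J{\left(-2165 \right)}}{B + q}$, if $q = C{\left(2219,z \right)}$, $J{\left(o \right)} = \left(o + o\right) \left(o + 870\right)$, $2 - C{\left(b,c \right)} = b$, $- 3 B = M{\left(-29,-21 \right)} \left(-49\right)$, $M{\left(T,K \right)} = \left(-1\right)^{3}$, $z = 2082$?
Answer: $- \frac{5230359}{1675} \approx -3122.6$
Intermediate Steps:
$M{\left(T,K \right)} = -1$
$B = - \frac{49}{3}$ ($B = - \frac{\left(-1\right) \left(-49\right)}{3} = \left(- \frac{1}{3}\right) 49 = - \frac{49}{3} \approx -16.333$)
$C{\left(b,c \right)} = 2 - b$
$J{\left(o \right)} = 2 o \left(870 + o\right)$
$q = -2217$ ($q = 2 - 2219 = -2217$)
$\frac{1366462 + J{\left(-2165 \right)}}{B + q} = \frac{1366462 + 2 \left(-2165\right) \left(870 - 2165\right)}{- \frac{49}{3} - 2217} = \frac{1366462 + 2 \left(-2165\right) \left(-1295\right)}{- \frac{6700}{3}} = \left(1366462 + 5607350\right) \left(- \frac{3}{6700}\right) = 6973812 \left(- \frac{3}{6700}\right) = - \frac{5230359}{1675}$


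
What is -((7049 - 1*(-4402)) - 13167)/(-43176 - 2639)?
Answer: -156/4165 ≈ -0.037455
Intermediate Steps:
-((7049 - 1*(-4402)) - 13167)/(-43176 - 2639) = -((7049 + 4402) - 13167)/(-45815) = -(11451 - 13167)*(-1)/45815 = -(-1716)*(-1)/45815 = -1*156/4165 = -156/4165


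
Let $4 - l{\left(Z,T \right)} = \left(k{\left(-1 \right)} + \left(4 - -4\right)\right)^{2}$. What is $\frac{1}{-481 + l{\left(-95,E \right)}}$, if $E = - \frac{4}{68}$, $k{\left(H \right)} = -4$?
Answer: $- \frac{1}{493} \approx -0.0020284$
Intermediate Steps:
$E = - \frac{1}{17}$ ($E = \left(-4\right) \frac{1}{68} = - \frac{1}{17} \approx -0.058824$)
$l{\left(Z,T \right)} = -12$ ($l{\left(Z,T \right)} = 4 - \left(-4 + \left(4 - -4\right)\right)^{2} = 4 - \left(-4 + \left(4 + 4\right)\right)^{2} = 4 - \left(-4 + 8\right)^{2} = 4 - 4^{2} = 4 - 16 = -12$)
$\frac{1}{-481 + l{\left(-95,E \right)}} = \frac{1}{-481 - 12} = \frac{1}{-493} = - \frac{1}{493}$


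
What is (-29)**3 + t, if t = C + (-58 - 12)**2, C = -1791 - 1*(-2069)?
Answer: -19211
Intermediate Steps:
C = 278 (C = -1791 + 2069 = 278)
t = 5178 (t = 278 + (-58 - 12)**2 = 278 + (-70)**2 = 278 + 4900 = 5178)
(-29)**3 + t = (-29)**3 + 5178 = -24389 + 5178 = -19211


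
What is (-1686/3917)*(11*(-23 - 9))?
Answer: 593472/3917 ≈ 151.51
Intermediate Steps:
(-1686/3917)*(11*(-23 - 9)) = (-1686*1/3917)*(11*(-32)) = -1686/3917*(-352) = 593472/3917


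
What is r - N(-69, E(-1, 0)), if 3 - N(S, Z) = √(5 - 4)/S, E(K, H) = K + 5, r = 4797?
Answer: 330785/69 ≈ 4794.0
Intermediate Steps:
E(K, H) = 5 + K
N(S, Z) = 3 - 1/S (N(S, Z) = 3 - √(5 - 4)/S = 3 - √1/S = 3 - 1/S)
r - N(-69, E(-1, 0)) = 4797 - (3 - 1/(-69)) = 4797 - (3 - 1*(-1/69)) = 4797 - (3 + 1/69) = 4797 - 1*208/69 = 4797 - 208/69 = 330785/69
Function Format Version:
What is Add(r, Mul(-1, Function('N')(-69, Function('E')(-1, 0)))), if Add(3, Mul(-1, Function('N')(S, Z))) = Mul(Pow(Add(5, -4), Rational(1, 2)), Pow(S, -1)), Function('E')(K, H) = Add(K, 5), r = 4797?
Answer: Rational(330785, 69) ≈ 4794.0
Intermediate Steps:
Function('E')(K, H) = Add(5, K)
Function('N')(S, Z) = Add(3, Mul(-1, Pow(S, -1))) (Function('N')(S, Z) = Add(3, Mul(-1, Mul(Pow(Add(5, -4), Rational(1, 2)), Pow(S, -1)))) = Add(3, Mul(-1, Mul(Pow(1, Rational(1, 2)), Pow(S, -1)))) = Add(3, Mul(-1, Mul(1, Pow(S, -1)))) = Add(3, Mul(-1, Pow(S, -1))))
Add(r, Mul(-1, Function('N')(-69, Function('E')(-1, 0)))) = Add(4797, Mul(-1, Add(3, Mul(-1, Pow(-69, -1))))) = Add(4797, Mul(-1, Add(3, Mul(-1, Rational(-1, 69))))) = Add(4797, Mul(-1, Add(3, Rational(1, 69)))) = Add(4797, Mul(-1, Rational(208, 69))) = Add(4797, Rational(-208, 69)) = Rational(330785, 69)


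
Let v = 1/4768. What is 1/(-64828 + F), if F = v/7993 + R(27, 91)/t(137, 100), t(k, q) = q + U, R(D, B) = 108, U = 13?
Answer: -4306500512/279177699244431 ≈ -1.5426e-5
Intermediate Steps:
v = 1/4768 ≈ 0.00020973
t(k, q) = 13 + q (t(k, q) = q + 13 = 13 + q)
F = 4115947505/4306500512 (F = (1/4768)/7993 + 108/(13 + 100) = (1/4768)*(1/7993) + 108/113 = 1/38110624 + 108*(1/113) = 1/38110624 + 108/113 = 4115947505/4306500512 ≈ 0.95575)
1/(-64828 + F) = 1/(-64828 + 4115947505/4306500512) = 1/(-279177699244431/4306500512) = -4306500512/279177699244431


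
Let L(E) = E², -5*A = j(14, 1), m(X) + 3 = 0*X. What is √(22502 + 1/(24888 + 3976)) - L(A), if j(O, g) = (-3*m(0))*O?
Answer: -15876/25 + √292923475779/3608 ≈ -485.03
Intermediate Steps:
m(X) = -3 (m(X) = -3 + 0*X = -3 + 0 = -3)
j(O, g) = 9*O (j(O, g) = (-3*(-3))*O = 9*O)
A = -126/5 (A = -9*14/5 = -⅕*126 = -126/5 ≈ -25.200)
√(22502 + 1/(24888 + 3976)) - L(A) = √(22502 + 1/(24888 + 3976)) - (-126/5)² = √(22502 + 1/28864) - 1*15876/25 = √(22502 + 1/28864) - 15876/25 = √(649497729/28864) - 15876/25 = √292923475779/3608 - 15876/25 = -15876/25 + √292923475779/3608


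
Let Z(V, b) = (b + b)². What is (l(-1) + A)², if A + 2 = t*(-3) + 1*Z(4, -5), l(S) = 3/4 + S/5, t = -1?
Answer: 4124961/400 ≈ 10312.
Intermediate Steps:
Z(V, b) = 4*b² (Z(V, b) = (2*b)² = 4*b²)
l(S) = ¾ + S/5 (l(S) = 3*(¼) + S*(⅕) = ¾ + S/5)
A = 101 (A = -2 + (-1*(-3) + 1*(4*(-5)²)) = -2 + (3 + 1*(4*25)) = -2 + (3 + 1*100) = -2 + (3 + 100) = -2 + 103 = 101)
(l(-1) + A)² = ((¾ + (⅕)*(-1)) + 101)² = ((¾ - ⅕) + 101)² = (11/20 + 101)² = (2031/20)² = 4124961/400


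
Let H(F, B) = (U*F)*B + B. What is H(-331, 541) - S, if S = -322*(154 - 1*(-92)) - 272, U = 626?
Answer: -112018421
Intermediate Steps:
H(F, B) = B + 626*B*F (H(F, B) = (626*F)*B + B = 626*B*F + B = B + 626*B*F)
S = -79484 (S = -322*(154 + 92) - 272 = -322*246 - 272 = -79212 - 272 = -79484)
H(-331, 541) - S = 541*(1 + 626*(-331)) - 1*(-79484) = 541*(1 - 207206) + 79484 = 541*(-207205) + 79484 = -112097905 + 79484 = -112018421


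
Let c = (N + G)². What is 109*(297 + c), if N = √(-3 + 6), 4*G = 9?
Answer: 532029/16 + 981*√3/2 ≈ 34101.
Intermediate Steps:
G = 9/4 (G = (¼)*9 = 9/4 ≈ 2.2500)
N = √3 ≈ 1.7320
c = (9/4 + √3)² (c = (√3 + 9/4)² = (9/4 + √3)² ≈ 15.857)
109*(297 + c) = 109*(297 + (129/16 + 9*√3/2)) = 109*(4881/16 + 9*√3/2) = 532029/16 + 981*√3/2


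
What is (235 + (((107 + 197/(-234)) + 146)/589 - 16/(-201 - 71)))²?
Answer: 304434441866919961/5489845813764 ≈ 55454.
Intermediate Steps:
(235 + (((107 + 197/(-234)) + 146)/589 - 16/(-201 - 71)))² = (235 + (((107 + 197*(-1/234)) + 146)*(1/589) - 16/(-272)))² = (235 + (((107 - 197/234) + 146)*(1/589) - 16*(-1/272)))² = (235 + ((24841/234 + 146)*(1/589) + 1/17))² = (235 + ((59005/234)*(1/589) + 1/17))² = (235 + (59005/137826 + 1/17))² = (235 + 1140911/2343042)² = (551755781/2343042)² = 304434441866919961/5489845813764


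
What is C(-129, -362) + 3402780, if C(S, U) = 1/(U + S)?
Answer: 1670764979/491 ≈ 3.4028e+6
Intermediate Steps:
C(S, U) = 1/(S + U)
C(-129, -362) + 3402780 = 1/(-129 - 362) + 3402780 = 1/(-491) + 3402780 = -1/491 + 3402780 = 1670764979/491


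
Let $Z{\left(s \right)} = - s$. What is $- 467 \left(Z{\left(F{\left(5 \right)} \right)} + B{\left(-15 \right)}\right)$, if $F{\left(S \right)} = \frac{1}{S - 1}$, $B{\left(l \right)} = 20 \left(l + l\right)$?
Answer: $\frac{1121267}{4} \approx 2.8032 \cdot 10^{5}$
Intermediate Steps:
$B{\left(l \right)} = 40 l$ ($B{\left(l \right)} = 20 \cdot 2 l = 40 l$)
$F{\left(S \right)} = \frac{1}{-1 + S}$
$- 467 \left(Z{\left(F{\left(5 \right)} \right)} + B{\left(-15 \right)}\right) = - 467 \left(- \frac{1}{-1 + 5} + 40 \left(-15\right)\right) = - 467 \left(- \frac{1}{4} - 600\right) = \left(-467\right) \left(- \frac{2401}{4}\right) = \frac{1121267}{4}$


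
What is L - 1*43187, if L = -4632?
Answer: -47819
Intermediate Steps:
L - 1*43187 = -4632 - 1*43187 = -4632 - 43187 = -47819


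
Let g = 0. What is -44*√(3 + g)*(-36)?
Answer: 1584*√3 ≈ 2743.6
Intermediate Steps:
-44*√(3 + g)*(-36) = -44*√(3 + 0)*(-36) = -44*√3*(-36) = 1584*√3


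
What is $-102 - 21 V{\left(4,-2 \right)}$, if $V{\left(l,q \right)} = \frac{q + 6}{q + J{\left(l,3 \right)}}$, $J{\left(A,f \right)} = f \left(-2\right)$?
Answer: $- \frac{183}{2} \approx -91.5$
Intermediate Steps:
$J{\left(A,f \right)} = - 2 f$
$V{\left(l,q \right)} = \frac{6 + q}{-6 + q}$ ($V{\left(l,q \right)} = \frac{q + 6}{q - 6} = \frac{6 + q}{q - 6} = \frac{6 + q}{-6 + q}$)
$-102 - 21 V{\left(4,-2 \right)} = -102 - 21 \frac{6 - 2}{-6 - 2} = -102 - 21 \frac{1}{-8} \cdot 4 = -102 - 21 \left(\left(- \frac{1}{8}\right) 4\right) = -102 - - \frac{21}{2} = -102 + \frac{21}{2} = - \frac{183}{2}$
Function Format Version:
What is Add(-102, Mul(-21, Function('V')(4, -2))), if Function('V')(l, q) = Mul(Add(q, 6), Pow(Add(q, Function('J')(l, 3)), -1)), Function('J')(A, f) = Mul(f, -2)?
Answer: Rational(-183, 2) ≈ -91.500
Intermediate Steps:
Function('J')(A, f) = Mul(-2, f)
Function('V')(l, q) = Mul(Pow(Add(-6, q), -1), Add(6, q)) (Function('V')(l, q) = Mul(Add(q, 6), Pow(Add(q, Mul(-2, 3)), -1)) = Mul(Add(6, q), Pow(Add(q, -6), -1)) = Mul(Add(6, q), Pow(Add(-6, q), -1)) = Mul(Pow(Add(-6, q), -1), Add(6, q)))
Add(-102, Mul(-21, Function('V')(4, -2))) = Add(-102, Mul(-21, Mul(Pow(Add(-6, -2), -1), Add(6, -2)))) = Add(-102, Mul(-21, Mul(Pow(-8, -1), 4))) = Add(-102, Mul(-21, Mul(Rational(-1, 8), 4))) = Add(-102, Mul(-21, Rational(-1, 2))) = Add(-102, Rational(21, 2)) = Rational(-183, 2)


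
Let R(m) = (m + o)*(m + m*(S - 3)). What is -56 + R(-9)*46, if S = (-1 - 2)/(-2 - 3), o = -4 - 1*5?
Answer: -52444/5 ≈ -10489.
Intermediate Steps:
o = -9 (o = -4 - 5 = -9)
S = 3/5 (S = -3/(-5) = -3*(-1/5) = 3/5 ≈ 0.60000)
R(m) = -7*m*(-9 + m)/5 (R(m) = (m - 9)*(m + m*(3/5 - 3)) = (-9 + m)*(m + m*(-12/5)) = (-9 + m)*(m - 12*m/5) = (-9 + m)*(-7*m/5) = -7*m*(-9 + m)/5)
-56 + R(-9)*46 = -56 + ((7/5)*(-9)*(9 - 1*(-9)))*46 = -56 + ((7/5)*(-9)*(9 + 9))*46 = -56 + ((7/5)*(-9)*18)*46 = -56 - 1134/5*46 = -56 - 52164/5 = -52444/5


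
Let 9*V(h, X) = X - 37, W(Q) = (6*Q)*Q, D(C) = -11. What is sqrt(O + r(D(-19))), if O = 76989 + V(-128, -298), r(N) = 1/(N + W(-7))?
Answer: sqrt(55466920921)/849 ≈ 277.40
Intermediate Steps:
W(Q) = 6*Q**2
V(h, X) = -37/9 + X/9 (V(h, X) = (X - 37)/9 = (-37 + X)/9 = -37/9 + X/9)
r(N) = 1/(294 + N) (r(N) = 1/(N + 6*(-7)**2) = 1/(N + 6*49) = 1/(N + 294) = 1/(294 + N))
O = 692566/9 (O = 76989 + (-37/9 + (1/9)*(-298)) = 76989 + (-37/9 - 298/9) = 76989 - 335/9 = 692566/9 ≈ 76952.)
sqrt(O + r(D(-19))) = sqrt(692566/9 + 1/(294 - 11)) = sqrt(692566/9 + 1/283) = sqrt(195996187/2547) = sqrt(55466920921)/849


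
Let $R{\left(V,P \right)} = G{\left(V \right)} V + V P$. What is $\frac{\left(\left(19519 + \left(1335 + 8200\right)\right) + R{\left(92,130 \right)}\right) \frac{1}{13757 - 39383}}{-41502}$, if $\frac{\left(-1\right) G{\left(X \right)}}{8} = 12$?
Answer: $\frac{16091}{531765126} \approx 3.026 \cdot 10^{-5}$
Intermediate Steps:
$G{\left(X \right)} = -96$ ($G{\left(X \right)} = \left(-8\right) 12 = -96$)
$R{\left(V,P \right)} = - 96 V + P V$ ($R{\left(V,P \right)} = - 96 V + V P = - 96 V + P V$)
$\frac{\left(\left(19519 + \left(1335 + 8200\right)\right) + R{\left(92,130 \right)}\right) \frac{1}{13757 - 39383}}{-41502} = \frac{\left(\left(19519 + \left(1335 + 8200\right)\right) + 92 \left(-96 + 130\right)\right) \frac{1}{13757 - 39383}}{-41502} = \frac{\left(19519 + 9535\right) + 92 \cdot 34}{-25626} \left(- \frac{1}{41502}\right) = \left(29054 + 3128\right) \left(- \frac{1}{25626}\right) \left(- \frac{1}{41502}\right) = 32182 \left(- \frac{1}{25626}\right) \left(- \frac{1}{41502}\right) = \left(- \frac{16091}{12813}\right) \left(- \frac{1}{41502}\right) = \frac{16091}{531765126}$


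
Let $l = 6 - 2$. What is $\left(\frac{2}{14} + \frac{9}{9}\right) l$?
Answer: $\frac{32}{7} \approx 4.5714$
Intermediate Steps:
$l = 4$ ($l = 6 - 2 = 4$)
$\left(\frac{2}{14} + \frac{9}{9}\right) l = \left(\frac{2}{14} + \frac{9}{9}\right) 4 = \left(2 \cdot \frac{1}{14} + 9 \cdot \frac{1}{9}\right) 4 = \left(\frac{1}{7} + 1\right) 4 = \frac{8}{7} \cdot 4 = \frac{32}{7}$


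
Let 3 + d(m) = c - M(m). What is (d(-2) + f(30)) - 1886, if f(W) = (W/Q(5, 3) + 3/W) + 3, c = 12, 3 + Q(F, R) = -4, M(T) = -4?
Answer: -131193/70 ≈ -1874.2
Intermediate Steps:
Q(F, R) = -7 (Q(F, R) = -3 - 4 = -7)
f(W) = 3 + 3/W - W/7 (f(W) = (W/(-7) + 3/W) + 3 = (W*(-1/7) + 3/W) + 3 = (-W/7 + 3/W) + 3 = (3/W - W/7) + 3 = 3 + 3/W - W/7)
d(m) = 13 (d(m) = -3 + (12 - 1*(-4)) = -3 + (12 + 4) = -3 + 16 = 13)
(d(-2) + f(30)) - 1886 = (13 + (3 + 3/30 - 1/7*30)) - 1886 = (13 + (3 + 3*(1/30) - 30/7)) - 1886 = (13 + (3 + 1/10 - 30/7)) - 1886 = (13 - 83/70) - 1886 = 827/70 - 1886 = -131193/70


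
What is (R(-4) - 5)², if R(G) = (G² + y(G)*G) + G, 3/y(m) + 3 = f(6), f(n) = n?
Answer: 9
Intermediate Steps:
y(m) = 1 (y(m) = 3/(-3 + 6) = 3/3 = 3*(⅓) = 1)
R(G) = G² + 2*G (R(G) = (G² + 1*G) + G = (G² + G) + G = (G + G²) + G = G² + 2*G)
(R(-4) - 5)² = (-4*(2 - 4) - 5)² = (-4*(-2) - 5)² = (8 - 5)² = 3² = 9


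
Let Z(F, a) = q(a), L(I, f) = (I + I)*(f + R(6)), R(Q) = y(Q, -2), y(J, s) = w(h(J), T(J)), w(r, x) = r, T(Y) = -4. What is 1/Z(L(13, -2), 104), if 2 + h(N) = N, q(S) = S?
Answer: 1/104 ≈ 0.0096154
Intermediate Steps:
h(N) = -2 + N
y(J, s) = -2 + J
R(Q) = -2 + Q
L(I, f) = 2*I*(4 + f) (L(I, f) = (I + I)*(f + (-2 + 6)) = (2*I)*(f + 4) = (2*I)*(4 + f) = 2*I*(4 + f))
Z(F, a) = a
1/Z(L(13, -2), 104) = 1/104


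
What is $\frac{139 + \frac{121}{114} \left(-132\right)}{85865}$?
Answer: $- \frac{21}{1631435} \approx -1.2872 \cdot 10^{-5}$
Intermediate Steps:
$\frac{139 + \frac{121}{114} \left(-132\right)}{85865} = \left(139 + 121 \cdot \frac{1}{114} \left(-132\right)\right) \frac{1}{85865} = \left(139 + \frac{121}{114} \left(-132\right)\right) \frac{1}{85865} = \left(139 - \frac{2662}{19}\right) \frac{1}{85865} = \left(- \frac{21}{19}\right) \frac{1}{85865} = - \frac{21}{1631435}$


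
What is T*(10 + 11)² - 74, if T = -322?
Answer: -142076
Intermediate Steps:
T*(10 + 11)² - 74 = -322*(10 + 11)² - 74 = -322*21² - 74 = -322*441 - 74 = -142002 - 74 = -142076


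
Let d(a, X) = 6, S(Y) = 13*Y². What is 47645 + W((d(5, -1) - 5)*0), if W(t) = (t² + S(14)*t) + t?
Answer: 47645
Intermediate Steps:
W(t) = t² + 2549*t (W(t) = (t² + (13*14²)*t) + t = (t² + (13*196)*t) + t = (t² + 2548*t) + t = t² + 2549*t)
47645 + W((d(5, -1) - 5)*0) = 47645 + ((6 - 5)*0)*(2549 + (6 - 5)*0) = 47645 + (1*0)*(2549 + 1*0) = 47645 + 0*(2549 + 0) = 47645 + 0*2549 = 47645 + 0 = 47645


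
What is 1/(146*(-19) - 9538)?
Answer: -1/12312 ≈ -8.1222e-5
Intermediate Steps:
1/(146*(-19) - 9538) = 1/(-2774 - 9538) = 1/(-12312) = -1/12312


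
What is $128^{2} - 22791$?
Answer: $-6407$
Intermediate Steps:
$128^{2} - 22791 = 16384 - 22791 = -6407$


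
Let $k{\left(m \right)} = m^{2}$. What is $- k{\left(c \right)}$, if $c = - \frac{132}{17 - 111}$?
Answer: $- \frac{4356}{2209} \approx -1.9719$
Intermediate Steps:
$c = \frac{66}{47}$ ($c = - \frac{132}{17 - 111} = - \frac{132}{-94} = \left(-132\right) \left(- \frac{1}{94}\right) = \frac{66}{47} \approx 1.4043$)
$- k{\left(c \right)} = - \left(\frac{66}{47}\right)^{2} = \left(-1\right) \frac{4356}{2209} = - \frac{4356}{2209}$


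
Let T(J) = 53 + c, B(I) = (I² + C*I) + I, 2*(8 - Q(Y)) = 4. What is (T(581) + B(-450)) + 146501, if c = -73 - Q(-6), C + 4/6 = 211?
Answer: 253875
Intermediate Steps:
C = 631/3 (C = -⅔ + 211 = 631/3 ≈ 210.33)
Q(Y) = 6 (Q(Y) = 8 - ½*4 = 8 - 2 = 6)
B(I) = I² + 634*I/3 (B(I) = (I² + 631*I/3) + I = I² + 634*I/3)
c = -79 (c = -73 - 1*6 = -73 - 6 = -79)
T(J) = -26 (T(J) = 53 - 79 = -26)
(T(581) + B(-450)) + 146501 = (-26 + (⅓)*(-450)*(634 + 3*(-450))) + 146501 = (-26 + (⅓)*(-450)*(634 - 1350)) + 146501 = (-26 + (⅓)*(-450)*(-716)) + 146501 = (-26 + 107400) + 146501 = 107374 + 146501 = 253875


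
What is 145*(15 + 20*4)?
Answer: 13775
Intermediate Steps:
145*(15 + 20*4) = 145*(15 + 80) = 145*95 = 13775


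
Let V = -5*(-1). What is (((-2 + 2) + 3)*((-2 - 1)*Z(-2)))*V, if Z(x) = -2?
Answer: 90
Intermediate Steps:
V = 5
(((-2 + 2) + 3)*((-2 - 1)*Z(-2)))*V = (((-2 + 2) + 3)*((-2 - 1)*(-2)))*5 = ((0 + 3)*(-3*(-2)))*5 = (3*6)*5 = 18*5 = 90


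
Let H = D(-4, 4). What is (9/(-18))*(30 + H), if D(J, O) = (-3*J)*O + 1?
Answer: -79/2 ≈ -39.500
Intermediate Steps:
D(J, O) = 1 - 3*J*O (D(J, O) = -3*J*O + 1 = 1 - 3*J*O)
H = 49 (H = 1 - 3*(-4)*4 = 1 + 48 = 49)
(9/(-18))*(30 + H) = (9/(-18))*(30 + 49) = (9*(-1/18))*79 = -½*79 = -79/2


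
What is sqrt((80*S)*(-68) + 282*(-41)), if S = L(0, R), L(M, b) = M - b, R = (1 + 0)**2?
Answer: I*sqrt(6122) ≈ 78.243*I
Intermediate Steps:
R = 1 (R = 1**2 = 1)
S = -1 (S = 0 - 1*1 = 0 - 1 = -1)
sqrt((80*S)*(-68) + 282*(-41)) = sqrt((80*(-1))*(-68) + 282*(-41)) = sqrt(-80*(-68) - 11562) = sqrt(5440 - 11562) = sqrt(-6122) = I*sqrt(6122)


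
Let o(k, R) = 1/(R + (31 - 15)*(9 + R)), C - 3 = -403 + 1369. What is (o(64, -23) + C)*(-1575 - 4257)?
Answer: -1395842544/247 ≈ -5.6512e+6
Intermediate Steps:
C = 969 (C = 3 + (-403 + 1369) = 3 + 966 = 969)
o(k, R) = 1/(144 + 17*R) (o(k, R) = 1/(R + 16*(9 + R)) = 1/(R + (144 + 16*R)) = 1/(144 + 17*R))
(o(64, -23) + C)*(-1575 - 4257) = (1/(144 + 17*(-23)) + 969)*(-1575 - 4257) = (1/(144 - 391) + 969)*(-5832) = (1/(-247) + 969)*(-5832) = (-1/247 + 969)*(-5832) = (239342/247)*(-5832) = -1395842544/247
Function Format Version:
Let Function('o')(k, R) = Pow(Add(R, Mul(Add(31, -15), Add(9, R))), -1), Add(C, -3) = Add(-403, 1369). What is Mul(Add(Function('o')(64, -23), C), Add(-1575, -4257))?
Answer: Rational(-1395842544, 247) ≈ -5.6512e+6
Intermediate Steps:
C = 969 (C = Add(3, Add(-403, 1369)) = Add(3, 966) = 969)
Function('o')(k, R) = Pow(Add(144, Mul(17, R)), -1) (Function('o')(k, R) = Pow(Add(R, Mul(16, Add(9, R))), -1) = Pow(Add(R, Add(144, Mul(16, R))), -1) = Pow(Add(144, Mul(17, R)), -1))
Mul(Add(Function('o')(64, -23), C), Add(-1575, -4257)) = Mul(Add(Pow(Add(144, Mul(17, -23)), -1), 969), Add(-1575, -4257)) = Mul(Add(Pow(Add(144, -391), -1), 969), -5832) = Mul(Add(Pow(-247, -1), 969), -5832) = Mul(Add(Rational(-1, 247), 969), -5832) = Mul(Rational(239342, 247), -5832) = Rational(-1395842544, 247)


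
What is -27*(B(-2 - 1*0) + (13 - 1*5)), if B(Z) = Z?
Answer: -162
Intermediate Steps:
-27*(B(-2 - 1*0) + (13 - 1*5)) = -27*((-2 - 1*0) + (13 - 1*5)) = -27*((-2 + 0) + (13 - 5)) = -27*(-2 + 8) = -27*6 = -162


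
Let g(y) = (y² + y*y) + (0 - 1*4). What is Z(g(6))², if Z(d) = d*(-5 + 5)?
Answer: 0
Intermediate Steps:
g(y) = -4 + 2*y² (g(y) = (y² + y²) + (0 - 4) = 2*y² - 4 = -4 + 2*y²)
Z(d) = 0 (Z(d) = d*0 = 0)
Z(g(6))² = 0² = 0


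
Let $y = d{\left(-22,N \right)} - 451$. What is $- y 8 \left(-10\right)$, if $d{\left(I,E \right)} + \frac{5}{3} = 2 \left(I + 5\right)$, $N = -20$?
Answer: $- \frac{116800}{3} \approx -38933.0$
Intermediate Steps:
$d{\left(I,E \right)} = \frac{25}{3} + 2 I$ ($d{\left(I,E \right)} = - \frac{5}{3} + 2 \left(I + 5\right) = - \frac{5}{3} + 2 \left(5 + I\right) = - \frac{5}{3} + \left(10 + 2 I\right) = \frac{25}{3} + 2 I$)
$y = - \frac{1460}{3}$ ($y = \left(\frac{25}{3} + 2 \left(-22\right)\right) - 451 = \left(\frac{25}{3} - 44\right) - 451 = - \frac{107}{3} - 451 = - \frac{1460}{3} \approx -486.67$)
$- y 8 \left(-10\right) = - \frac{\left(-1460\right) 8 \left(-10\right)}{3} = - \frac{\left(-1460\right) \left(-80\right)}{3} = \left(-1\right) \frac{116800}{3} = - \frac{116800}{3}$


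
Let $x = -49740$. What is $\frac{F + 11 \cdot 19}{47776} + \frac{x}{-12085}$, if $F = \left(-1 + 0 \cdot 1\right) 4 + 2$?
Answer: $\frac{475775967}{115474592} \approx 4.1202$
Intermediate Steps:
$F = -2$ ($F = \left(-1 + 0\right) 4 + 2 = \left(-1\right) 4 + 2 = -4 + 2 = -2$)
$\frac{F + 11 \cdot 19}{47776} + \frac{x}{-12085} = \frac{-2 + 11 \cdot 19}{47776} - \frac{49740}{-12085} = \left(-2 + 209\right) \frac{1}{47776} - - \frac{9948}{2417} = 207 \cdot \frac{1}{47776} + \frac{9948}{2417} = \frac{207}{47776} + \frac{9948}{2417} = \frac{475775967}{115474592}$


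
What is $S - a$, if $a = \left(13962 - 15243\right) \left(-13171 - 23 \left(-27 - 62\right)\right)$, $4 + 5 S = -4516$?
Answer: $-14250748$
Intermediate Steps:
$S = -904$ ($S = - \frac{4}{5} + \frac{1}{5} \left(-4516\right) = - \frac{4}{5} - \frac{4516}{5} = -904$)
$a = 14249844$ ($a = - 1281 \left(-13171 - -2047\right) = - 1281 \left(-13171 + 2047\right) = \left(-1281\right) \left(-11124\right) = 14249844$)
$S - a = -904 - 14249844 = -14250748$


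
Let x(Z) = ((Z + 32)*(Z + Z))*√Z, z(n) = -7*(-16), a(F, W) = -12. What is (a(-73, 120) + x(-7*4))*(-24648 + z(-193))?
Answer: 294432 + 10992128*I*√7 ≈ 2.9443e+5 + 2.9082e+7*I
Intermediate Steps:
z(n) = 112
x(Z) = 2*Z^(3/2)*(32 + Z) (x(Z) = ((32 + Z)*(2*Z))*√Z = (2*Z*(32 + Z))*√Z = 2*Z^(3/2)*(32 + Z))
(a(-73, 120) + x(-7*4))*(-24648 + z(-193)) = (-12 + 2*(-7*4)^(3/2)*(32 - 7*4))*(-24648 + 112) = (-12 + 2*(-28)^(3/2)*(32 - 28))*(-24536) = (-12 + 2*(-56*I*√7)*4)*(-24536) = (-12 - 448*I*√7)*(-24536) = 294432 + 10992128*I*√7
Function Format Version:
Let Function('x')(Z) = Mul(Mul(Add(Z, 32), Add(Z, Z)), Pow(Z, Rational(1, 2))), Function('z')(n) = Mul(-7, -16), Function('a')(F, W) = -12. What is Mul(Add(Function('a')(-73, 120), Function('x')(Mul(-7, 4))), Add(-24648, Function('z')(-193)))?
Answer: Add(294432, Mul(10992128, I, Pow(7, Rational(1, 2)))) ≈ Add(2.9443e+5, Mul(2.9082e+7, I))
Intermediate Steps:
Function('z')(n) = 112
Function('x')(Z) = Mul(2, Pow(Z, Rational(3, 2)), Add(32, Z)) (Function('x')(Z) = Mul(Mul(Add(32, Z), Mul(2, Z)), Pow(Z, Rational(1, 2))) = Mul(Mul(2, Z, Add(32, Z)), Pow(Z, Rational(1, 2))) = Mul(2, Pow(Z, Rational(3, 2)), Add(32, Z)))
Mul(Add(Function('a')(-73, 120), Function('x')(Mul(-7, 4))), Add(-24648, Function('z')(-193))) = Mul(Add(-12, Mul(2, Pow(Mul(-7, 4), Rational(3, 2)), Add(32, Mul(-7, 4)))), Add(-24648, 112)) = Mul(Add(-12, Mul(2, Pow(-28, Rational(3, 2)), Add(32, -28))), -24536) = Mul(Add(-12, Mul(2, Mul(-56, I, Pow(7, Rational(1, 2))), 4)), -24536) = Mul(Add(-12, Mul(-448, I, Pow(7, Rational(1, 2)))), -24536) = Add(294432, Mul(10992128, I, Pow(7, Rational(1, 2))))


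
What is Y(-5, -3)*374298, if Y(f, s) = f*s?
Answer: 5614470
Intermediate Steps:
Y(-5, -3)*374298 = -5*(-3)*374298 = 15*374298 = 5614470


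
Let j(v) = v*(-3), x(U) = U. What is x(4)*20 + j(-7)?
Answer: 101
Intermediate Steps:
j(v) = -3*v
x(4)*20 + j(-7) = 4*20 - 3*(-7) = 80 + 21 = 101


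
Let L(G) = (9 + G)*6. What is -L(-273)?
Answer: 1584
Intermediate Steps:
L(G) = 54 + 6*G
-L(-273) = -(54 + 6*(-273)) = -(54 - 1638) = -1*(-1584) = 1584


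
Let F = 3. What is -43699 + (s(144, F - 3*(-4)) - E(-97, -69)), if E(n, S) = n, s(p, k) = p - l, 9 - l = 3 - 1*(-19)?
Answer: -43445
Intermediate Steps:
l = -13 (l = 9 - (3 - 1*(-19)) = 9 - (3 + 19) = 9 - 1*22 = 9 - 22 = -13)
s(p, k) = 13 + p (s(p, k) = p - 1*(-13) = p + 13 = 13 + p)
-43699 + (s(144, F - 3*(-4)) - E(-97, -69)) = -43699 + ((13 + 144) - 1*(-97)) = -43699 + (157 + 97) = -43699 + 254 = -43445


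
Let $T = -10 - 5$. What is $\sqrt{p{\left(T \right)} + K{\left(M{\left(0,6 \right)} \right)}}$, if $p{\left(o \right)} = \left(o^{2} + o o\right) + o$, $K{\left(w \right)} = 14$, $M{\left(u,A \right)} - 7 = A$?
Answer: $\sqrt{449} \approx 21.19$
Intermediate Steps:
$M{\left(u,A \right)} = 7 + A$
$T = -15$
$p{\left(o \right)} = o + 2 o^{2}$ ($p{\left(o \right)} = \left(o^{2} + o^{2}\right) + o = 2 o^{2} + o = o + 2 o^{2}$)
$\sqrt{p{\left(T \right)} + K{\left(M{\left(0,6 \right)} \right)}} = \sqrt{- 15 \left(1 + 2 \left(-15\right)\right) + 14} = \sqrt{- 15 \left(1 - 30\right) + 14} = \sqrt{\left(-15\right) \left(-29\right) + 14} = \sqrt{435 + 14} = \sqrt{449}$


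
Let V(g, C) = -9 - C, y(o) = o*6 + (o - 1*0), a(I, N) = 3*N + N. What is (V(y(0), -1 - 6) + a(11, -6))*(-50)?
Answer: 1300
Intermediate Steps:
a(I, N) = 4*N
y(o) = 7*o (y(o) = 6*o + (o + 0) = 6*o + o = 7*o)
(V(y(0), -1 - 6) + a(11, -6))*(-50) = ((-9 - (-1 - 6)) + 4*(-6))*(-50) = ((-9 - 1*(-7)) - 24)*(-50) = ((-9 + 7) - 24)*(-50) = (-2 - 24)*(-50) = -26*(-50) = 1300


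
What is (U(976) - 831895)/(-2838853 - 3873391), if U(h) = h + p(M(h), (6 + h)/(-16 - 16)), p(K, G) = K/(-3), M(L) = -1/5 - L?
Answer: 1038242/8390305 ≈ 0.12374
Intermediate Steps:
M(L) = -⅕ - L (M(L) = -1*⅕ - L = -⅕ - L)
p(K, G) = -K/3 (p(K, G) = K*(-⅓) = -K/3)
U(h) = 1/15 + 4*h/3 (U(h) = h - (-⅕ - h)/3 = h + (1/15 + h/3) = 1/15 + 4*h/3)
(U(976) - 831895)/(-2838853 - 3873391) = ((1/15 + (4/3)*976) - 831895)/(-2838853 - 3873391) = ((1/15 + 3904/3) - 831895)/(-6712244) = (6507/5 - 831895)*(-1/6712244) = -4152968/5*(-1/6712244) = 1038242/8390305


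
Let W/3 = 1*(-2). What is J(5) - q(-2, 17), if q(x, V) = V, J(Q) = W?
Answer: -23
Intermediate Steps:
W = -6 (W = 3*(1*(-2)) = 3*(-2) = -6)
J(Q) = -6
J(5) - q(-2, 17) = -6 - 1*17 = -6 - 17 = -23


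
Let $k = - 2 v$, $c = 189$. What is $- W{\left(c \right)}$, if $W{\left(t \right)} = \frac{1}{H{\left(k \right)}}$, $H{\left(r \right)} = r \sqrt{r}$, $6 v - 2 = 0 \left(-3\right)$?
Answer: $- \frac{3 i \sqrt{6}}{4} \approx - 1.8371 i$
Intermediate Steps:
$v = \frac{1}{3}$ ($v = \frac{1}{3} + \frac{0 \left(-3\right)}{6} = \frac{1}{3} + \frac{1}{6} \cdot 0 = \frac{1}{3} + 0 = \frac{1}{3} \approx 0.33333$)
$k = - \frac{2}{3}$ ($k = \left(-2\right) \frac{1}{3} = - \frac{2}{3} \approx -0.66667$)
$H{\left(r \right)} = r^{\frac{3}{2}}$
$W{\left(t \right)} = \frac{3 i \sqrt{6}}{4}$ ($W{\left(t \right)} = \frac{1}{\left(- \frac{2}{3}\right)^{\frac{3}{2}}} = \frac{1}{\left(- \frac{2}{9}\right) i \sqrt{6}} = \frac{3 i \sqrt{6}}{4}$)
$- W{\left(c \right)} = - \frac{3 i \sqrt{6}}{4}$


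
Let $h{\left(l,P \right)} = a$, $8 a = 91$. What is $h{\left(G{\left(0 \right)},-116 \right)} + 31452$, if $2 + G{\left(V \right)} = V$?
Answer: $\frac{251707}{8} \approx 31463.0$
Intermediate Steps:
$a = \frac{91}{8}$ ($a = \frac{1}{8} \cdot 91 = \frac{91}{8} \approx 11.375$)
$G{\left(V \right)} = -2 + V$
$h{\left(l,P \right)} = \frac{91}{8}$
$h{\left(G{\left(0 \right)},-116 \right)} + 31452 = \frac{91}{8} + 31452 = \frac{251707}{8}$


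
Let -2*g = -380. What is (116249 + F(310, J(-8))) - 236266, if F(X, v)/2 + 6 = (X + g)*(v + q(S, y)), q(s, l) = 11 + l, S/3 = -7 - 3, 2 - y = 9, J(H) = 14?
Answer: -102029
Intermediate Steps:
y = -7 (y = 2 - 1*9 = 2 - 9 = -7)
g = 190 (g = -½*(-380) = 190)
S = -30 (S = 3*(-7 - 3) = 3*(-10) = -30)
F(X, v) = -12 + 2*(4 + v)*(190 + X) (F(X, v) = -12 + 2*((X + 190)*(v + (11 - 7))) = -12 + 2*((190 + X)*(v + 4)) = -12 + 2*((190 + X)*(4 + v)) = -12 + 2*((4 + v)*(190 + X)) = -12 + 2*(4 + v)*(190 + X))
(116249 + F(310, J(-8))) - 236266 = (116249 + (1508 + 8*310 + 380*14 + 2*310*14)) - 236266 = (116249 + (1508 + 2480 + 5320 + 8680)) - 236266 = (116249 + 17988) - 236266 = 134237 - 236266 = -102029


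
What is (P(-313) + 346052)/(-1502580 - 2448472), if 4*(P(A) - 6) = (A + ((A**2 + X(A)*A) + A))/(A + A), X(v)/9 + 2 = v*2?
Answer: -394643/4515488 ≈ -0.087398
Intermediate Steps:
X(v) = -18 + 18*v (X(v) = -18 + 9*(v*2) = -18 + 9*(2*v) = -18 + 18*v)
P(A) = 6 + (A**2 + 2*A + A*(-18 + 18*A))/(8*A) (P(A) = 6 + ((A + ((A**2 + (-18 + 18*A)*A) + A))/(A + A))/4 = 6 + ((A + ((A**2 + A*(-18 + 18*A)) + A))/((2*A)))/4 = 6 + ((A + (A + A**2 + A*(-18 + 18*A)))*(1/(2*A)))/4 = 6 + ((A**2 + 2*A + A*(-18 + 18*A))*(1/(2*A)))/4 = 6 + ((A**2 + 2*A + A*(-18 + 18*A))/(2*A))/4 = 6 + (A**2 + 2*A + A*(-18 + 18*A))/(8*A))
(P(-313) + 346052)/(-1502580 - 2448472) = ((4 + (19/8)*(-313)) + 346052)/(-1502580 - 2448472) = ((4 - 5947/8) + 346052)/(-3951052) = (-5915/8 + 346052)*(-1/3951052) = (2762501/8)*(-1/3951052) = -394643/4515488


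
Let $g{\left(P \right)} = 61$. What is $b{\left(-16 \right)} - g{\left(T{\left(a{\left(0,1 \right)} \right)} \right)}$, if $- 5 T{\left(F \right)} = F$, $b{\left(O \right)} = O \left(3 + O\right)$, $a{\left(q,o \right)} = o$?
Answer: $147$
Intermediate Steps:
$T{\left(F \right)} = - \frac{F}{5}$
$b{\left(-16 \right)} - g{\left(T{\left(a{\left(0,1 \right)} \right)} \right)} = - 16 \left(3 - 16\right) - 61 = \left(-16\right) \left(-13\right) - 61 = 208 - 61 = 147$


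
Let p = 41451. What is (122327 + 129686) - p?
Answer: 210562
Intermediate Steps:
(122327 + 129686) - p = (122327 + 129686) - 1*41451 = 252013 - 41451 = 210562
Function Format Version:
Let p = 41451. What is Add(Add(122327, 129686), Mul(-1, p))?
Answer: 210562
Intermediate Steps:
Add(Add(122327, 129686), Mul(-1, p)) = Add(Add(122327, 129686), Mul(-1, 41451)) = Add(252013, -41451) = 210562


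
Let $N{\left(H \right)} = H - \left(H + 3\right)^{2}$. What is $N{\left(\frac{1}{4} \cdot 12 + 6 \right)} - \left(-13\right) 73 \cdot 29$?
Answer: $27386$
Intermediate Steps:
$N{\left(H \right)} = H - \left(3 + H\right)^{2}$
$N{\left(\frac{1}{4} \cdot 12 + 6 \right)} - \left(-13\right) 73 \cdot 29 = \left(\left(\frac{1}{4} \cdot 12 + 6\right) - \left(3 + \left(\frac{1}{4} \cdot 12 + 6\right)\right)^{2}\right) - \left(-13\right) 73 \cdot 29 = \left(\left(\frac{1}{4} \cdot 12 + 6\right) - \left(3 + \left(\frac{1}{4} \cdot 12 + 6\right)\right)^{2}\right) - \left(-949\right) 29 = \left(\left(3 + 6\right) - \left(3 + \left(3 + 6\right)\right)^{2}\right) - -27521 = \left(9 - \left(3 + 9\right)^{2}\right) + 27521 = \left(9 - 12^{2}\right) + 27521 = \left(9 - 144\right) + 27521 = -135 + 27521 = 27386$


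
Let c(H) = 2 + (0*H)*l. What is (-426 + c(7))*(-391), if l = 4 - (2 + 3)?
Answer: 165784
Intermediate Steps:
l = -1 (l = 4 - 1*5 = 4 - 5 = -1)
c(H) = 2 (c(H) = 2 + (0*H)*(-1) = 2 + 0*(-1) = 2 + 0 = 2)
(-426 + c(7))*(-391) = (-426 + 2)*(-391) = -424*(-391) = 165784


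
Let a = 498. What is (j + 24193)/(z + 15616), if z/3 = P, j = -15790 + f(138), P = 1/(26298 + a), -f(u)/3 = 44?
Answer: 73876572/139482113 ≈ 0.52965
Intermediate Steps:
f(u) = -132 (f(u) = -3*44 = -132)
P = 1/26796 (P = 1/(26298 + 498) = 1/26796 ≈ 3.7319e-5)
j = -15922 (j = -15790 - 132 = -15922)
z = 1/8932 (z = 3*(1/26796) = 1/8932 ≈ 0.00011196)
(j + 24193)/(z + 15616) = (-15922 + 24193)/(1/8932 + 15616) = 8271/(139482113/8932) = 8271*(8932/139482113) = 73876572/139482113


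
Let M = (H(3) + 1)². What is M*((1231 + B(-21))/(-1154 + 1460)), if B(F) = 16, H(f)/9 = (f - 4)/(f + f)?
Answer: 1247/1224 ≈ 1.0188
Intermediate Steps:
H(f) = 9*(-4 + f)/(2*f) (H(f) = 9*((f - 4)/(f + f)) = 9*((-4 + f)/((2*f))) = 9*((-4 + f)*(1/(2*f))) = 9*((-4 + f)/(2*f)) = 9*(-4 + f)/(2*f))
M = ¼ (M = ((9/2 - 18/3) + 1)² = ((9/2 - 18*⅓) + 1)² = ((9/2 - 6) + 1)² = (-3/2 + 1)² = (-½)² = ¼ ≈ 0.25000)
M*((1231 + B(-21))/(-1154 + 1460)) = ((1231 + 16)/(-1154 + 1460))/4 = (1247/306)/4 = (1247*(1/306))/4 = (¼)*(1247/306) = 1247/1224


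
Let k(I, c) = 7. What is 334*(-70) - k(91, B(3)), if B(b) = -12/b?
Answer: -23387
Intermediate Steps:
334*(-70) - k(91, B(3)) = 334*(-70) - 1*7 = -23380 - 7 = -23387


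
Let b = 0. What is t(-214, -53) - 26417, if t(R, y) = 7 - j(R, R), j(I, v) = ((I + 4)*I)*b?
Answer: -26410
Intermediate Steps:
j(I, v) = 0 (j(I, v) = ((I + 4)*I)*0 = ((4 + I)*I)*0 = (I*(4 + I))*0 = 0)
t(R, y) = 7 (t(R, y) = 7 - 1*0 = 7 + 0 = 7)
t(-214, -53) - 26417 = 7 - 26417 = -26410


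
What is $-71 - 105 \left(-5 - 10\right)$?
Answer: $1504$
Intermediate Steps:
$-71 - 105 \left(-5 - 10\right) = -71 - -1575 = -71 + 1575 = 1504$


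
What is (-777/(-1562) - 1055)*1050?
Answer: -864744825/781 ≈ -1.1072e+6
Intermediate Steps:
(-777/(-1562) - 1055)*1050 = (-777*(-1/1562) - 1055)*1050 = (777/1562 - 1055)*1050 = -1647133/1562*1050 = -864744825/781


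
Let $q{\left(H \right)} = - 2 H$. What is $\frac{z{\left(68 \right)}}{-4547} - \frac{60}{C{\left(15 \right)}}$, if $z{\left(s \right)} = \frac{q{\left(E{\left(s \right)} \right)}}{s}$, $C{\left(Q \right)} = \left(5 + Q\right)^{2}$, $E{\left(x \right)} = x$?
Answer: $- \frac{13601}{90940} \approx -0.14956$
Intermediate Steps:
$z{\left(s \right)} = -2$ ($z{\left(s \right)} = \frac{\left(-2\right) s}{s} = -2$)
$\frac{z{\left(68 \right)}}{-4547} - \frac{60}{C{\left(15 \right)}} = - \frac{2}{-4547} - \frac{60}{\left(5 + 15\right)^{2}} = \left(-2\right) \left(- \frac{1}{4547}\right) - \frac{60}{20^{2}} = \frac{2}{4547} - \frac{60}{400} = \frac{2}{4547} - \frac{3}{20} = - \frac{13601}{90940}$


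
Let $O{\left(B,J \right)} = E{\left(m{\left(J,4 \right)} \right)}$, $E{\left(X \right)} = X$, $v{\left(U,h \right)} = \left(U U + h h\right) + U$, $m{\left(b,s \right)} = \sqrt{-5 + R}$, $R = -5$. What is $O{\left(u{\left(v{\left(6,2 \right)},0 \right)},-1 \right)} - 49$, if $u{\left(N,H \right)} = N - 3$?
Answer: $-49 + i \sqrt{10} \approx -49.0 + 3.1623 i$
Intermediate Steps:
$m{\left(b,s \right)} = i \sqrt{10}$ ($m{\left(b,s \right)} = \sqrt{-5 - 5} = \sqrt{-10} = i \sqrt{10}$)
$v{\left(U,h \right)} = U + U^{2} + h^{2}$ ($v{\left(U,h \right)} = \left(U^{2} + h^{2}\right) + U = U + U^{2} + h^{2}$)
$u{\left(N,H \right)} = -3 + N$ ($u{\left(N,H \right)} = N - 3 = -3 + N$)
$O{\left(B,J \right)} = i \sqrt{10}$
$O{\left(u{\left(v{\left(6,2 \right)},0 \right)},-1 \right)} - 49 = i \sqrt{10} - 49 = -49 + i \sqrt{10}$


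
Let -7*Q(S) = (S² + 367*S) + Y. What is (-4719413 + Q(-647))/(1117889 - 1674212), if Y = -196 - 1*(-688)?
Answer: 33217543/3894261 ≈ 8.5299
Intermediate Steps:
Y = 492 (Y = -196 + 688 = 492)
Q(S) = -492/7 - 367*S/7 - S²/7 (Q(S) = -((S² + 367*S) + 492)/7 = -(492 + S² + 367*S)/7 = -492/7 - 367*S/7 - S²/7)
(-4719413 + Q(-647))/(1117889 - 1674212) = (-4719413 + (-492/7 - 367/7*(-647) - ⅐*(-647)²))/(1117889 - 1674212) = (-4719413 + (-492/7 + 237449/7 - ⅐*418609))/(-556323) = (-4719413 + (-492/7 + 237449/7 - 418609/7))*(-1/556323) = (-4719413 - 181652/7)*(-1/556323) = -33217543/7*(-1/556323) = 33217543/3894261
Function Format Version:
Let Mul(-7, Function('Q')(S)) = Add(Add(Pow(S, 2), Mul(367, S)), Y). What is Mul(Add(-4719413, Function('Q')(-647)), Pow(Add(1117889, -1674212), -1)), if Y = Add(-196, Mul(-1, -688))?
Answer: Rational(33217543, 3894261) ≈ 8.5299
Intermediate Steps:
Y = 492 (Y = Add(-196, 688) = 492)
Function('Q')(S) = Add(Rational(-492, 7), Mul(Rational(-367, 7), S), Mul(Rational(-1, 7), Pow(S, 2))) (Function('Q')(S) = Mul(Rational(-1, 7), Add(Add(Pow(S, 2), Mul(367, S)), 492)) = Mul(Rational(-1, 7), Add(492, Pow(S, 2), Mul(367, S))) = Add(Rational(-492, 7), Mul(Rational(-367, 7), S), Mul(Rational(-1, 7), Pow(S, 2))))
Mul(Add(-4719413, Function('Q')(-647)), Pow(Add(1117889, -1674212), -1)) = Mul(Add(-4719413, Add(Rational(-492, 7), Mul(Rational(-367, 7), -647), Mul(Rational(-1, 7), Pow(-647, 2)))), Pow(Add(1117889, -1674212), -1)) = Mul(Add(-4719413, Add(Rational(-492, 7), Rational(237449, 7), Mul(Rational(-1, 7), 418609))), Pow(-556323, -1)) = Mul(Add(-4719413, Add(Rational(-492, 7), Rational(237449, 7), Rational(-418609, 7))), Rational(-1, 556323)) = Mul(Add(-4719413, Rational(-181652, 7)), Rational(-1, 556323)) = Mul(Rational(-33217543, 7), Rational(-1, 556323)) = Rational(33217543, 3894261)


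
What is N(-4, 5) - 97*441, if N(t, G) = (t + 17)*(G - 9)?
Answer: -42829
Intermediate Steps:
N(t, G) = (-9 + G)*(17 + t) (N(t, G) = (17 + t)*(-9 + G) = (-9 + G)*(17 + t))
N(-4, 5) - 97*441 = (-153 - 9*(-4) + 17*5 + 5*(-4)) - 97*441 = (-153 + 36 + 85 - 20) - 42777 = -52 - 42777 = -42829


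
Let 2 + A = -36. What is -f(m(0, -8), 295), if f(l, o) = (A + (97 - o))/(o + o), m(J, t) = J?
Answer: 2/5 ≈ 0.40000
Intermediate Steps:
A = -38 (A = -2 - 36 = -38)
f(l, o) = (59 - o)/(2*o) (f(l, o) = (-38 + (97 - o))/(o + o) = (59 - o)/((2*o)) = (59 - o)*(1/(2*o)) = (59 - o)/(2*o))
-f(m(0, -8), 295) = -(59 - 1*295)/(2*295) = -(59 - 295)/(2*295) = -(-236)/(2*295) = -1*(-2/5) = 2/5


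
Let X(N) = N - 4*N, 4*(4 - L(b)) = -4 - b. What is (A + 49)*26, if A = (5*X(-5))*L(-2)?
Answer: 10049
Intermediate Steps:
L(b) = 5 + b/4 (L(b) = 4 - (-4 - b)/4 = 4 + (1 + b/4) = 5 + b/4)
X(N) = -3*N
A = 675/2 (A = (5*(-3*(-5)))*(5 + (¼)*(-2)) = (5*15)*(5 - ½) = 75*(9/2) = 675/2 ≈ 337.50)
(A + 49)*26 = (675/2 + 49)*26 = (773/2)*26 = 10049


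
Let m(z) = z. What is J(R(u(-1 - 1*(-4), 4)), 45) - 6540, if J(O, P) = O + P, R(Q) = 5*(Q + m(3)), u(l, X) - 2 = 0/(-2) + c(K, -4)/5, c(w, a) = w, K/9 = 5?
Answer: -6425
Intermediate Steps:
K = 45 (K = 9*5 = 45)
u(l, X) = 11 (u(l, X) = 2 + (0/(-2) + 45/5) = 2 + (0*(-½) + 45*(⅕)) = 2 + (0 + 9) = 2 + 9 = 11)
R(Q) = 15 + 5*Q (R(Q) = 5*(Q + 3) = 5*(3 + Q) = 15 + 5*Q)
J(R(u(-1 - 1*(-4), 4)), 45) - 6540 = ((15 + 5*11) + 45) - 6540 = ((15 + 55) + 45) - 6540 = (70 + 45) - 6540 = 115 - 6540 = -6425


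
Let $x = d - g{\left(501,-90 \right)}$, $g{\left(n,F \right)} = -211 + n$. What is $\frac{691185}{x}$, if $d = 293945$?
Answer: $\frac{46079}{19577} \approx 2.3537$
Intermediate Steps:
$x = 293655$ ($x = 293945 - \left(-211 + 501\right) = 293945 - 290 = 293655$)
$\frac{691185}{x} = \frac{691185}{293655} = 691185 \cdot \frac{1}{293655} = \frac{46079}{19577}$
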